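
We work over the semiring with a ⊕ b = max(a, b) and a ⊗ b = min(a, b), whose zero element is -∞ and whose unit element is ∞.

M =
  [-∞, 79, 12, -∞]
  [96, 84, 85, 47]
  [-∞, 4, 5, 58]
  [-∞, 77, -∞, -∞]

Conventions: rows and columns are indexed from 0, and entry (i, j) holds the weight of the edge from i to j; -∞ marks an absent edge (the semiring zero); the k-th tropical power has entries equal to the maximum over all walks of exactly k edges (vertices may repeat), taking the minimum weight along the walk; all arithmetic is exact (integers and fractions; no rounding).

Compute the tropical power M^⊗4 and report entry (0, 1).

M^⊗2:
  [79, 79, 79, 47]
  [84, 84, 84, 58]
  [4, 58, 5, 5]
  [77, 77, 77, 47]
M^⊗3:
  [79, 79, 79, 58]
  [84, 84, 84, 58]
  [58, 58, 58, 47]
  [77, 77, 77, 58]
M^⊗4:
  [79, 79, 79, 58]
  [84, 84, 84, 58]
  [58, 58, 58, 58]
  [77, 77, 77, 58]
Key observation: the optimum is the walk 0->1->1->1->1, with weight 79 min 84 min 84 min 84 = 79.
Optimal value attained by: walk 0->1->1->1->1.
Answer: (M^⊗4)[0][1] = 79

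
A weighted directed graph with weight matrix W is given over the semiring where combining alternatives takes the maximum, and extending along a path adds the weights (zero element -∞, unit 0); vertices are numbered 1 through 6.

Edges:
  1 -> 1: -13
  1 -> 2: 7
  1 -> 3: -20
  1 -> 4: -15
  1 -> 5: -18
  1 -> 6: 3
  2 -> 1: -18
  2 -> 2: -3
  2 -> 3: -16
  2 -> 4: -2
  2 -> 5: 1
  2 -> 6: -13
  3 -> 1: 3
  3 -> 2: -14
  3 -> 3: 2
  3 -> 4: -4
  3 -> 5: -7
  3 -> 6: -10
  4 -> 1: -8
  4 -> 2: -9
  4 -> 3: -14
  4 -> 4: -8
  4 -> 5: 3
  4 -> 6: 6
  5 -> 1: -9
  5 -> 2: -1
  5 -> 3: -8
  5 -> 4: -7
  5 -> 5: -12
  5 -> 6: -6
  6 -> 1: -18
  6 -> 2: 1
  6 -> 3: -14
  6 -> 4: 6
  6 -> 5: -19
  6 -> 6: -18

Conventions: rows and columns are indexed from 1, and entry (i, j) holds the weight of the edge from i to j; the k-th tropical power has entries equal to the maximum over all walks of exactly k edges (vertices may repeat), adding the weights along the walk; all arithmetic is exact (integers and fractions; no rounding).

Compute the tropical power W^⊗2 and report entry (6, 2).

W^⊗2:
  [-11, 4, -9, 9, 8, -6]
  [-8, 0, -7, -5, 1, 4]
  [5, 10, 4, -2, -1, 6]
  [-6, 7, -5, 12, -5, -2]
  [-5, -2, -6, 0, 0, -1]
  [-2, -2, -8, -1, 9, 12]
Key observation: the optimum is the walk 6->2->2, with weight 1 + (-3) = -2.
Optimal value attained by: walk 6->2->2.
Answer: (W^⊗2)[6][2] = -2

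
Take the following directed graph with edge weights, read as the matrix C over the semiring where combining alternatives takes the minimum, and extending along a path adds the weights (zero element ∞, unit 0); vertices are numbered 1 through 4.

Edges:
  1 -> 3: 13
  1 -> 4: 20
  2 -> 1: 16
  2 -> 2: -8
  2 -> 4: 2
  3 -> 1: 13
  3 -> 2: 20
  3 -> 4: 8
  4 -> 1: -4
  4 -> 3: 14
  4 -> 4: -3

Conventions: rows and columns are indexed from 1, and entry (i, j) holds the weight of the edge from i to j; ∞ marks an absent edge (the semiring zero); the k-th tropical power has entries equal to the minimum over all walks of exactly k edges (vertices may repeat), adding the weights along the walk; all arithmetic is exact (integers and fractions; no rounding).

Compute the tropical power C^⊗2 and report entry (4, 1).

C^⊗2:
  [16, 33, 34, 17]
  [-2, -16, 16, -6]
  [4, 12, 22, 5]
  [-7, 34, 9, -6]
Key observation: the optimum is the walk 4->4->1, with weight (-3) + (-4) = -7.
Optimal value attained by: walk 4->4->1.
Answer: (C^⊗2)[4][1] = -7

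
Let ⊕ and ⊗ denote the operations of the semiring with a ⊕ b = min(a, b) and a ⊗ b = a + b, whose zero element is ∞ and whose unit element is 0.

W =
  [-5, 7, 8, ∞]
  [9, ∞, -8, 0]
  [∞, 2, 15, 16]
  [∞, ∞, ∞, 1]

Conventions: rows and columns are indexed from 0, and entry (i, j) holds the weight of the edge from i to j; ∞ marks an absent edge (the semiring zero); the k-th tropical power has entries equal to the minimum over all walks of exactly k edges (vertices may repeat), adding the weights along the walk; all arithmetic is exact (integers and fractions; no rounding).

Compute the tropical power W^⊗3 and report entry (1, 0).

W^⊗2:
  [-10, 2, -1, 7]
  [4, -6, 7, 1]
  [11, 17, -6, 2]
  [∞, ∞, ∞, 2]
W^⊗3:
  [-15, -3, -6, 2]
  [-1, 9, -14, -6]
  [6, -4, 9, 3]
  [∞, ∞, ∞, 3]
Key observation: the optimum is the walk 1->0->0->0, with weight 9 + (-5) + (-5) = -1.
Optimal value attained by: walk 1->0->0->0.
Answer: (W^⊗3)[1][0] = -1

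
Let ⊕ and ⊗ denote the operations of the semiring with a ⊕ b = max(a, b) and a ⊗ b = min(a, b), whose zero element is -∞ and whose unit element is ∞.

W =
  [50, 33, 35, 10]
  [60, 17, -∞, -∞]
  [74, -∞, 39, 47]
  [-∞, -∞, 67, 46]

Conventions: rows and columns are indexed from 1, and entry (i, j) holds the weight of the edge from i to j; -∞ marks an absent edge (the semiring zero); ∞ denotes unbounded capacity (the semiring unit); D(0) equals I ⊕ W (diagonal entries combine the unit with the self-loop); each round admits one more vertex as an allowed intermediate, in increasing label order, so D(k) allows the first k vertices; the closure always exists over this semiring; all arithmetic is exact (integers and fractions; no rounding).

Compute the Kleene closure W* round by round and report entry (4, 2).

D(0):
  [∞, 33, 35, 10]
  [60, ∞, -∞, -∞]
  [74, -∞, ∞, 47]
  [-∞, -∞, 67, ∞]
D(1):
  [∞, 33, 35, 10]
  [60, ∞, 35, 10]
  [74, 33, ∞, 47]
  [-∞, -∞, 67, ∞]
D(2):
  [∞, 33, 35, 10]
  [60, ∞, 35, 10]
  [74, 33, ∞, 47]
  [-∞, -∞, 67, ∞]
D(3):
  [∞, 33, 35, 35]
  [60, ∞, 35, 35]
  [74, 33, ∞, 47]
  [67, 33, 67, ∞]
D(4):
  [∞, 33, 35, 35]
  [60, ∞, 35, 35]
  [74, 33, ∞, 47]
  [67, 33, 67, ∞]
Answer: W*[4][2] = 33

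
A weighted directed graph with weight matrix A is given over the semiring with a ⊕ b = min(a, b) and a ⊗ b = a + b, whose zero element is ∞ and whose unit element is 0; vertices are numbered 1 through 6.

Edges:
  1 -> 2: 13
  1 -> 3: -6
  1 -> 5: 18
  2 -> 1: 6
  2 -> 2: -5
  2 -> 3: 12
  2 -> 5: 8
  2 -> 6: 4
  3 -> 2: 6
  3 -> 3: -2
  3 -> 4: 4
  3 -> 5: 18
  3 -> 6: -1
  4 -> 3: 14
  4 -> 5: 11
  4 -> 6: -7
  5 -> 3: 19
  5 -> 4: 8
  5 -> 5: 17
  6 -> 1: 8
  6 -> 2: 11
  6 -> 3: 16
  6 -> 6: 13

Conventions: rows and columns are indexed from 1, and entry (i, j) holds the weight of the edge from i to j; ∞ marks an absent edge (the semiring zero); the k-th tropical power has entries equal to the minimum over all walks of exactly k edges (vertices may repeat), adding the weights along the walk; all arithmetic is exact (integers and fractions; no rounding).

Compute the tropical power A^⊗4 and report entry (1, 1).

A^⊗2:
  [19, 0, -8, -2, 12, -7]
  [1, -10, 0, 16, 3, -1]
  [7, 1, -4, 2, 14, -3]
  [1, 4, 9, 18, 28, 6]
  [∞, 25, 17, 23, 19, 1]
  [17, 6, 2, 20, 19, 15]
A^⊗3:
  [1, -5, -10, -4, 8, -9]
  [-4, -15, -5, 4, -2, -6]
  [5, -4, -6, 0, 9, -5]
  [10, -1, -5, 13, 12, 8]
  [9, 12, 15, 21, 33, 14]
  [12, 1, 0, 6, 14, 1]
A^⊗4:
  [-1, -10, -12, -6, 3, -11]
  [-9, -20, -10, -1, -7, -11]
  [2, -9, -8, -2, 4, -7]
  [5, -6, -7, -1, 7, -6]
  [18, 7, 3, 19, 20, 14]
  [7, -4, -2, 4, 9, -1]
Key observation: the optimum is the walk 1->3->3->6->1, with weight (-6) + (-2) + (-1) + 8 = -1.
Optimal value attained by: walk 1->3->3->6->1.
Answer: (A^⊗4)[1][1] = -1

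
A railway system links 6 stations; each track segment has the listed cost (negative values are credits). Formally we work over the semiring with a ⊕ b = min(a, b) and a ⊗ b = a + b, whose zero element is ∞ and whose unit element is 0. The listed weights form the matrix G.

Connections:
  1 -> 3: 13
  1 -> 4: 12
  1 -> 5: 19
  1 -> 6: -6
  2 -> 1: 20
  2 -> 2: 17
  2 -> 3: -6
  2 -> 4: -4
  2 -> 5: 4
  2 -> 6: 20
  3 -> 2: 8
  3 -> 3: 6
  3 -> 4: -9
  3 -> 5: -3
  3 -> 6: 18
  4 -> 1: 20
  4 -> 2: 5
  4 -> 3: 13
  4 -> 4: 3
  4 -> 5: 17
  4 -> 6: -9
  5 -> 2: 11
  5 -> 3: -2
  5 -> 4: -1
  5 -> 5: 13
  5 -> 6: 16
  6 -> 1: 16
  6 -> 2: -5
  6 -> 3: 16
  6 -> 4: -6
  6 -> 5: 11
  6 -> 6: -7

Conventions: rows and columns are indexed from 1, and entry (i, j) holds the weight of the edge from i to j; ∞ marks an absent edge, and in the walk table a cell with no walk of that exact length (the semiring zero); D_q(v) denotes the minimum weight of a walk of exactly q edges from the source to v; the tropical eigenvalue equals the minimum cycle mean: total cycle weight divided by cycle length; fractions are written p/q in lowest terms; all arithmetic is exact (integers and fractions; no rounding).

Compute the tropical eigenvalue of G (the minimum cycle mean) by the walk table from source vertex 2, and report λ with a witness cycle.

q=0: [∞, 0, ∞, ∞, ∞, ∞]
q=1: [20, 17, -6, -4, 4, 20]
q=2: [16, 1, 0, -15, -9, -13]
q=3: [3, -18, -11, -19, -3, -24]
q=4: [-8, -29, -24, -30, -14, -31]
q=5: [-15, -36, -35, -37, -27, -39]
q=6: [-23, -44, -42, -45, -38, -46]
Optimal cycle mean attained by: cycle 4->6->4, total (-9) + (-6), length 2.
Answer: λ = -15/2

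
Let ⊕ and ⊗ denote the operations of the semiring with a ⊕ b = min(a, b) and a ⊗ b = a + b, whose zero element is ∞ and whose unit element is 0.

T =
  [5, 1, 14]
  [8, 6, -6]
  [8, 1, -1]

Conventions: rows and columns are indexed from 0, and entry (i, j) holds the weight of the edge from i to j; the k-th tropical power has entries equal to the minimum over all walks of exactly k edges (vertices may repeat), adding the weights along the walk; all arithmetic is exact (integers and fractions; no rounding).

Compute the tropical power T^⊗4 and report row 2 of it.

T^⊗2:
  [9, 6, -5]
  [2, -5, -7]
  [7, 0, -5]
T^⊗3:
  [3, -4, -6]
  [1, -6, -11]
  [3, -4, -6]
T^⊗4:
  [2, -5, -10]
  [-3, -10, -12]
  [2, -5, -10]
Answer: row 2 of T^⊗4 = [2, -5, -10]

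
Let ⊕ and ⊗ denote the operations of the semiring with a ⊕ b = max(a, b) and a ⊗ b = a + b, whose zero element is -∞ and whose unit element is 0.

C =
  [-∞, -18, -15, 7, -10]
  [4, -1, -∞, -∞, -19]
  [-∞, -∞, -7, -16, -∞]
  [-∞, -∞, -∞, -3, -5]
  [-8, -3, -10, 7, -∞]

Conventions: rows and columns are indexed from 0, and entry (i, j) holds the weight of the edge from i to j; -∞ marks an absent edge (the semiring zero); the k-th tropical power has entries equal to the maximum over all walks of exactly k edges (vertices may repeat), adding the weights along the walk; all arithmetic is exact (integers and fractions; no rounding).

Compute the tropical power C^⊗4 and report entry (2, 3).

C^⊗2:
  [-14, -13, -20, 4, 2]
  [3, -2, -11, 11, -6]
  [-∞, -∞, -14, -19, -21]
  [-13, -8, -15, 2, -8]
  [1, -4, -17, 4, 2]
C^⊗3:
  [-6, -1, -8, 9, -1]
  [2, -3, -12, 10, 6]
  [-29, -24, -21, -14, -24]
  [-4, -9, -18, -1, -3]
  [0, -1, -8, 9, -1]
C^⊗4:
  [3, -2, -11, 6, 4]
  [1, 3, -4, 13, 5]
  [-20, -25, -28, -17, -19]
  [-5, -6, -13, 4, -6]
  [3, -2, -11, 7, 4]
Key observation: the optimum is the walk 2->3->3->4->3, with weight (-16) + (-3) + (-5) + 7 = -17.
Optimal value attained by: walk 2->3->3->4->3.
Answer: (C^⊗4)[2][3] = -17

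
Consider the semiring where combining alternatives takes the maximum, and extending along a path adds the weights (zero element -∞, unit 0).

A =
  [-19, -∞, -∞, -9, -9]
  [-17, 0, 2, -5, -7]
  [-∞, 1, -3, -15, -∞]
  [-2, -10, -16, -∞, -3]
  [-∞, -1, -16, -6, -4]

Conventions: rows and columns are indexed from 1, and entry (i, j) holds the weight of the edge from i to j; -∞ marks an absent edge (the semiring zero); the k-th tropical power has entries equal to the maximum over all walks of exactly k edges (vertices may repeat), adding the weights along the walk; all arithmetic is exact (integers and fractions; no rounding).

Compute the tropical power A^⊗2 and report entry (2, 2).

A^⊗2:
  [-11, -10, -25, -15, -12]
  [-7, 3, 2, -5, -7]
  [-16, 1, 3, -4, -6]
  [-21, -4, -8, -9, -7]
  [-8, -1, 1, -6, -8]
Key observation: the optimum is the walk 2->3->2, with weight 2 + 1 = 3.
Optimal value attained by: walk 2->3->2.
Answer: (A^⊗2)[2][2] = 3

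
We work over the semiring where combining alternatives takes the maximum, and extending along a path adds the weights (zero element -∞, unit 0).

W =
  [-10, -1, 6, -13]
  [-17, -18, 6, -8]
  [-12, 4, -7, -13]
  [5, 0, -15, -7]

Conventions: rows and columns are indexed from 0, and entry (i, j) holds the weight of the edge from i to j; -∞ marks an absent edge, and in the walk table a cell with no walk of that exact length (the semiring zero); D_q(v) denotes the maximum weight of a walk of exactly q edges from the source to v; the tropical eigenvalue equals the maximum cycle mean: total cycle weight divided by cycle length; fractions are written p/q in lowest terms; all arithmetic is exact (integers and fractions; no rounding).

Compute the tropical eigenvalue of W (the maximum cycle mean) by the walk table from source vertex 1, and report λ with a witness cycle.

q=0: [-∞, 0, -∞, -∞]
q=1: [-17, -18, 6, -8]
q=2: [-3, 10, -1, -7]
q=3: [-2, 3, 16, 2]
q=4: [7, 20, 9, 3]
Optimal cycle mean attained by: cycle 1->2->1, total 6 + 4, length 2.
Answer: λ = 5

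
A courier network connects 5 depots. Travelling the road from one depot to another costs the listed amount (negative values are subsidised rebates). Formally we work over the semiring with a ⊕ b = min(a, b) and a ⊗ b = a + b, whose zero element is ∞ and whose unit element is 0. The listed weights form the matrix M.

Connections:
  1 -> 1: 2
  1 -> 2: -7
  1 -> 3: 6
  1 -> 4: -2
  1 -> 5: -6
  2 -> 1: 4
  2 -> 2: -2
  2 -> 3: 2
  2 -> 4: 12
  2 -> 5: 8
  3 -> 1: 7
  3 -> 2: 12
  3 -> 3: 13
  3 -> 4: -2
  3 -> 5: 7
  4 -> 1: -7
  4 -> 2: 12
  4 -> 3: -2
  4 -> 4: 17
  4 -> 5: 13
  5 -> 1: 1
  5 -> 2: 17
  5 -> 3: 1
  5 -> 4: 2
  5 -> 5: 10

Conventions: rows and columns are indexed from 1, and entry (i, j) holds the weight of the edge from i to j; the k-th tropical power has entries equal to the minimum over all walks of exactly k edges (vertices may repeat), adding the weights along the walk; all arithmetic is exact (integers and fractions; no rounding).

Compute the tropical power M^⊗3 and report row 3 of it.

M^⊗2:
  [-9, -9, -5, -4, -4]
  [2, -4, 0, 0, -2]
  [-9, 0, -4, 5, 1]
  [-5, -14, -1, -9, -13]
  [-5, -6, 0, -1, -5]
M^⊗3:
  [-11, -16, -7, -11, -15]
  [-7, -6, -2, -2, -4]
  [-7, -16, -3, -11, -15]
  [-16, -16, -12, -11, -11]
  [-8, -12, -4, -7, -11]
Answer: row 3 of M^⊗3 = [-7, -16, -3, -11, -15]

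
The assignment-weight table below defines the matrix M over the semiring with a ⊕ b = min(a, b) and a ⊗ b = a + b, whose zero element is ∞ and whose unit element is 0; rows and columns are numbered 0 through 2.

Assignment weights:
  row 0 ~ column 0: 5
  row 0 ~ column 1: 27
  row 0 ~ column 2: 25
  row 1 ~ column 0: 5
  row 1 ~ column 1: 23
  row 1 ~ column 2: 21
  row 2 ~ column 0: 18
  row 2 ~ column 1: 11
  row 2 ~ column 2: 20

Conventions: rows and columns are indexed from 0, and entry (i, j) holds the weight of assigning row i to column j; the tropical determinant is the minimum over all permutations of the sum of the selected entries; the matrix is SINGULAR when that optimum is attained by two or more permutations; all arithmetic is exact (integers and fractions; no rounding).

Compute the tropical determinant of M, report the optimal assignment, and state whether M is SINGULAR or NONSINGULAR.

σ = (0, 1, 2): 5 + 23 + 20 = 48
σ = (0, 2, 1): 5 + 21 + 11 = 37
σ = (1, 0, 2): 27 + 5 + 20 = 52
σ = (1, 2, 0): 27 + 21 + 18 = 66
σ = (2, 0, 1): 25 + 5 + 11 = 41
σ = (2, 1, 0): 25 + 23 + 18 = 66
Optimal value attained by: σ = (0, 2, 1).
Answer: det⊕(M) = 37; verdict: NONSINGULAR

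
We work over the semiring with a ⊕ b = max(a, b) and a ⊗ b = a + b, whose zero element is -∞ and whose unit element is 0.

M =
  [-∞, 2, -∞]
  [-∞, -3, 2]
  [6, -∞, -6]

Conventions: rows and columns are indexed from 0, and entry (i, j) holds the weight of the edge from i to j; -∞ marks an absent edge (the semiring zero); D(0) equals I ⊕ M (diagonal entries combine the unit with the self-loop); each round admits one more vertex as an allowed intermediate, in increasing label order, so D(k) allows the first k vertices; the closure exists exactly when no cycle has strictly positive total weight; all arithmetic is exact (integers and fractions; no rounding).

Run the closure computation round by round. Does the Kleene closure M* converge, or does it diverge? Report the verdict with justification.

D(0):
  [0, 2, -∞]
  [-∞, 0, 2]
  [6, -∞, 0]
D(1):
  [0, 2, -∞]
  [-∞, 0, 2]
  [6, 8, 0]
Detection: at round 2, diagonal entry (2, 2) turns strictly positive.
Key observation: the cycle 2->0->1->2 has total weight 6 + 2 + 2, which is strictly positive.
Answer: DIVERGES — positive cycle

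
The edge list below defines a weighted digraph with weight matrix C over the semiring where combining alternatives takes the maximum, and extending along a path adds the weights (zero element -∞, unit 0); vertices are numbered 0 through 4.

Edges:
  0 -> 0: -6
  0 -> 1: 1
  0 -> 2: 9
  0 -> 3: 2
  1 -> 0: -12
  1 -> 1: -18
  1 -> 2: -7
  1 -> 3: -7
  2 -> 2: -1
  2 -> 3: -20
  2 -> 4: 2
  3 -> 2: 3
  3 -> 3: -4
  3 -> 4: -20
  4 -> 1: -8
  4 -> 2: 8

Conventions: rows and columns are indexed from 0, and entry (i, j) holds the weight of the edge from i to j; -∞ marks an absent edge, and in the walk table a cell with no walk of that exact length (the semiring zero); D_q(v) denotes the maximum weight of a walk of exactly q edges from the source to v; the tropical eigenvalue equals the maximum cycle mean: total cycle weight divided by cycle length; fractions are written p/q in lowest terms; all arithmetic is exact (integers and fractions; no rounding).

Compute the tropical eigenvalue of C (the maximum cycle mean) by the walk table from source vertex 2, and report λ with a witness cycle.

q=0: [-∞, -∞, 0, -∞, -∞]
q=1: [-∞, -∞, -1, -20, 2]
q=2: [-∞, -6, 10, -21, 1]
q=3: [-18, -7, 9, -10, 12]
q=4: [-19, 4, 20, -11, 11]
q=5: [-8, 3, 19, 0, 22]
Optimal cycle mean attained by: cycle 2->4->2, total 2 + 8, length 2.
Answer: λ = 5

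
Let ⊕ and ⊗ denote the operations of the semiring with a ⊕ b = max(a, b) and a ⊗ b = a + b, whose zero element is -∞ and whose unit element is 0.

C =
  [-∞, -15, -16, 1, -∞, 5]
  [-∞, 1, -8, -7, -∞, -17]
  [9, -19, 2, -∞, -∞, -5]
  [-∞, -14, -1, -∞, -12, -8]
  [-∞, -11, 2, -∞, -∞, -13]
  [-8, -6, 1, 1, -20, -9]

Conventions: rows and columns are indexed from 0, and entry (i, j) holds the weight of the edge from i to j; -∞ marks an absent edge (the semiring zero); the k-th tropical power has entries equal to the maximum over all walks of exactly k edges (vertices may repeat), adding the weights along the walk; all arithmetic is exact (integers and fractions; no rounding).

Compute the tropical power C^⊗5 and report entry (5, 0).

C^⊗2:
  [-3, -1, 6, 6, -11, -4]
  [1, 2, -6, -6, -19, -13]
  [11, -6, 4, 10, -25, 14]
  [8, -13, 1, -7, -28, -6]
  [11, -10, 4, -12, -33, -3]
  [10, -5, 3, -7, -11, -3]
C^⊗3:
  [15, 0, 8, -2, -6, 2]
  [3, 3, -4, 2, -18, 6]
  [13, 8, 15, 15, -2, 16]
  [10, -7, 3, 9, -19, 13]
  [13, -4, 6, 12, -23, 16]
  [12, -4, 5, 11, -19, 15]
C^⊗4:
  [17, 1, 10, 16, -14, 20]
  [5, 4, 7, 7, -10, 8]
  [24, 10, 17, 17, 3, 18]
  [12, 7, 14, 14, -3, 15]
  [15, 10, 17, 17, 0, 18]
  [14, 9, 16, 16, -1, 17]
C^⊗5:
  [19, 14, 21, 21, 4, 22]
  [16, 5, 9, 9, -5, 10]
  [26, 12, 19, 25, 5, 29]
  [23, 9, 16, 16, 2, 17]
  [26, 12, 19, 19, 5, 20]
  [25, 11, 18, 18, 4, 19]
Key observation: the optimum is the walk 5->2->0->5->2->0, with weight 1 + 9 + 5 + 1 + 9 = 25.
Optimal value attained by: walk 5->2->0->5->2->0.
Answer: (C^⊗5)[5][0] = 25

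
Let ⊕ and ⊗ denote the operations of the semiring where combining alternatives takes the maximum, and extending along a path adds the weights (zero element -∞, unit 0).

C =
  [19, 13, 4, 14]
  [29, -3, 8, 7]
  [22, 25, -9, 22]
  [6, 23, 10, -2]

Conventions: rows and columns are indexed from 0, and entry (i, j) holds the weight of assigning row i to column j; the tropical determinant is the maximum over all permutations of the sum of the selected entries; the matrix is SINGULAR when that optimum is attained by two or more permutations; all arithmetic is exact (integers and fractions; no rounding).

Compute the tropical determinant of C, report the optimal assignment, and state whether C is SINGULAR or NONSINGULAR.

σ = (0, 1, 2, 3): 19 + (-3) + (-9) + (-2) = 5
σ = (0, 1, 3, 2): 19 + (-3) + 22 + 10 = 48
σ = (0, 2, 1, 3): 19 + 8 + 25 + (-2) = 50
σ = (0, 2, 3, 1): 19 + 8 + 22 + 23 = 72
σ = (0, 3, 1, 2): 19 + 7 + 25 + 10 = 61
σ = (0, 3, 2, 1): 19 + 7 + (-9) + 23 = 40
σ = (1, 0, 2, 3): 13 + 29 + (-9) + (-2) = 31
σ = (1, 0, 3, 2): 13 + 29 + 22 + 10 = 74
σ = (1, 2, 0, 3): 13 + 8 + 22 + (-2) = 41
σ = (1, 2, 3, 0): 13 + 8 + 22 + 6 = 49
σ = (1, 3, 0, 2): 13 + 7 + 22 + 10 = 52
σ = (1, 3, 2, 0): 13 + 7 + (-9) + 6 = 17
σ = (2, 0, 1, 3): 4 + 29 + 25 + (-2) = 56
σ = (2, 0, 3, 1): 4 + 29 + 22 + 23 = 78
σ = (2, 1, 0, 3): 4 + (-3) + 22 + (-2) = 21
σ = (2, 1, 3, 0): 4 + (-3) + 22 + 6 = 29
σ = (2, 3, 0, 1): 4 + 7 + 22 + 23 = 56
σ = (2, 3, 1, 0): 4 + 7 + 25 + 6 = 42
σ = (3, 0, 1, 2): 14 + 29 + 25 + 10 = 78
σ = (3, 0, 2, 1): 14 + 29 + (-9) + 23 = 57
σ = (3, 1, 0, 2): 14 + (-3) + 22 + 10 = 43
σ = (3, 1, 2, 0): 14 + (-3) + (-9) + 6 = 8
σ = (3, 2, 0, 1): 14 + 8 + 22 + 23 = 67
σ = (3, 2, 1, 0): 14 + 8 + 25 + 6 = 53
Optimal value attained by: σ = (2, 0, 3, 1).
Answer: det⊕(C) = 78; verdict: SINGULAR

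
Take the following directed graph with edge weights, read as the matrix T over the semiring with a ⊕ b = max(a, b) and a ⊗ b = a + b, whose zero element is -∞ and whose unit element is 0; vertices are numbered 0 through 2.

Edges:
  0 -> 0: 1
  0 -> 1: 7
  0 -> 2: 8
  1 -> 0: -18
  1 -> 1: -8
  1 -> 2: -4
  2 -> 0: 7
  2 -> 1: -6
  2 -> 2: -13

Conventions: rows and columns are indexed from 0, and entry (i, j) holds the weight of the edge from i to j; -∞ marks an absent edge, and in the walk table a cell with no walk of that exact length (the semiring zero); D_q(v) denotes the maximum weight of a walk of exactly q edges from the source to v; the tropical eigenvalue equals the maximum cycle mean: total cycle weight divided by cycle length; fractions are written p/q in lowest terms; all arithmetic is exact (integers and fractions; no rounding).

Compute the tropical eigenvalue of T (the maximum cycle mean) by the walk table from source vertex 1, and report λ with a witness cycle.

q=0: [-∞, 0, -∞]
q=1: [-18, -8, -4]
q=2: [3, -10, -10]
q=3: [4, 10, 11]
Optimal cycle mean attained by: cycle 0->2->0, total 8 + 7, length 2.
Answer: λ = 15/2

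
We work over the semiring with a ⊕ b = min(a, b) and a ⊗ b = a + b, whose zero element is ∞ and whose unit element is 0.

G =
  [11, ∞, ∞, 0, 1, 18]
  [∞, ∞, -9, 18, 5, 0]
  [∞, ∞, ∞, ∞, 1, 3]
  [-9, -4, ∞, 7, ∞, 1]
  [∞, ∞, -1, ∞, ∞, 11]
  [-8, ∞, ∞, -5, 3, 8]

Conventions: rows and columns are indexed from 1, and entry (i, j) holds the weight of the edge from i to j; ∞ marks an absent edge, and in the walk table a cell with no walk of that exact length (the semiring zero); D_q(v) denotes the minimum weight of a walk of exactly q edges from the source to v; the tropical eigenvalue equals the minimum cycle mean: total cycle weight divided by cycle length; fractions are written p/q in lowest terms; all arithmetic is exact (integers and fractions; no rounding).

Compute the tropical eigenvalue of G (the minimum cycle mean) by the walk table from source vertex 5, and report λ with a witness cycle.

q=0: [∞, ∞, ∞, ∞, 0, ∞]
q=1: [∞, ∞, -1, ∞, ∞, 11]
q=2: [3, ∞, ∞, 6, 0, 2]
q=3: [-6, 2, -1, -3, 4, 7]
q=4: [-12, -7, -7, -6, -5, -2]
q=5: [-15, -10, -16, -12, -11, -7]
q=6: [-21, -16, -19, -15, -15, -13]
Optimal cycle mean attained by: cycle 1->4->1, total 0 + (-9), length 2.
Answer: λ = -9/2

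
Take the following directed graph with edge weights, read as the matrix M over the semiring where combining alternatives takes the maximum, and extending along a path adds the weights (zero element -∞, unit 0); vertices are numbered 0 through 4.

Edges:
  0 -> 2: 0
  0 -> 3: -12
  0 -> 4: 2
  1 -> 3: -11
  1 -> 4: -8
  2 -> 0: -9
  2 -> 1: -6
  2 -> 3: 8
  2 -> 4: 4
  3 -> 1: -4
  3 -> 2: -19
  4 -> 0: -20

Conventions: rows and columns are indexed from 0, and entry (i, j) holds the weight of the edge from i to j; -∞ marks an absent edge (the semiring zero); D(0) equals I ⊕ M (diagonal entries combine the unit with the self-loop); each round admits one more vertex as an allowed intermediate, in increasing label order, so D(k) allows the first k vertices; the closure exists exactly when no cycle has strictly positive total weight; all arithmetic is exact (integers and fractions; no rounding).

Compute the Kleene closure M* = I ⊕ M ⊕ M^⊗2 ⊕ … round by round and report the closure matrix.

D(0):
  [0, -∞, 0, -12, 2]
  [-∞, 0, -∞, -11, -8]
  [-9, -6, 0, 8, 4]
  [-∞, -4, -19, 0, -∞]
  [-20, -∞, -∞, -∞, 0]
D(1):
  [0, -∞, 0, -12, 2]
  [-∞, 0, -∞, -11, -8]
  [-9, -6, 0, 8, 4]
  [-∞, -4, -19, 0, -∞]
  [-20, -∞, -20, -32, 0]
D(2):
  [0, -∞, 0, -12, 2]
  [-∞, 0, -∞, -11, -8]
  [-9, -6, 0, 8, 4]
  [-∞, -4, -19, 0, -12]
  [-20, -∞, -20, -32, 0]
D(3):
  [0, -6, 0, 8, 4]
  [-∞, 0, -∞, -11, -8]
  [-9, -6, 0, 8, 4]
  [-28, -4, -19, 0, -12]
  [-20, -26, -20, -12, 0]
D(4):
  [0, 4, 0, 8, 4]
  [-39, 0, -30, -11, -8]
  [-9, 4, 0, 8, 4]
  [-28, -4, -19, 0, -12]
  [-20, -16, -20, -12, 0]
D(5):
  [0, 4, 0, 8, 4]
  [-28, 0, -28, -11, -8]
  [-9, 4, 0, 8, 4]
  [-28, -4, -19, 0, -12]
  [-20, -16, -20, -12, 0]
Answer: M* = [[0, 4, 0, 8, 4], [-28, 0, -28, -11, -8], [-9, 4, 0, 8, 4], [-28, -4, -19, 0, -12], [-20, -16, -20, -12, 0]]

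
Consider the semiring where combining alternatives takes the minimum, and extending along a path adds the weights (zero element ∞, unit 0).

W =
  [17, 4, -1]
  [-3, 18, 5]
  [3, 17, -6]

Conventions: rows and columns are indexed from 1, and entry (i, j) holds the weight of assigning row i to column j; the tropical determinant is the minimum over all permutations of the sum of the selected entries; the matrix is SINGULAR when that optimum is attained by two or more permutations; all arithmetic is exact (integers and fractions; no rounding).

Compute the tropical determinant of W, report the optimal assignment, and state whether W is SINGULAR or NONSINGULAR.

σ = (1, 2, 3): 17 + 18 + (-6) = 29
σ = (1, 3, 2): 17 + 5 + 17 = 39
σ = (2, 1, 3): 4 + (-3) + (-6) = -5
σ = (2, 3, 1): 4 + 5 + 3 = 12
σ = (3, 1, 2): (-1) + (-3) + 17 = 13
σ = (3, 2, 1): (-1) + 18 + 3 = 20
Optimal value attained by: σ = (2, 1, 3).
Answer: det⊕(W) = -5; verdict: NONSINGULAR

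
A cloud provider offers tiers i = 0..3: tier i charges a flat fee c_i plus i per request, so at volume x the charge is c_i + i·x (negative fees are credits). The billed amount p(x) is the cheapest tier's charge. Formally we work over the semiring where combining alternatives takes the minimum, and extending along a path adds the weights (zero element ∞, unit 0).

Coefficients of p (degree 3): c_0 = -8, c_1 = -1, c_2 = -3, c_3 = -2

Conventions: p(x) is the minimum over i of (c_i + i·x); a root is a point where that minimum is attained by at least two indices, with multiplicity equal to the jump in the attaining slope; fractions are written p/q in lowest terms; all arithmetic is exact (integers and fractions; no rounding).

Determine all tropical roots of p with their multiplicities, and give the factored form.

hull edge (i=0, c=-8) to (i=3, c=-2): slope 2, span 3
Factored form: p(x) = -2 ⊗ (x ⊕ (-2)) ⊗ (x ⊕ (-2)) ⊗ (x ⊕ (-2))
Answer: roots = -2 (mult 3)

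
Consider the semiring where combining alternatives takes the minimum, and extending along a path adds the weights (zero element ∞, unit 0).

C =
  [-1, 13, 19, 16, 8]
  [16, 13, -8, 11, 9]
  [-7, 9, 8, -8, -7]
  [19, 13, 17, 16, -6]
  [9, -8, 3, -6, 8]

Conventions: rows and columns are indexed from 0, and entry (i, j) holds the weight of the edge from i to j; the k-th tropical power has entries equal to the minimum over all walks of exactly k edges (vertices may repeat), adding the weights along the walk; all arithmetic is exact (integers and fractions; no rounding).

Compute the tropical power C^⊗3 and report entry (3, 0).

C^⊗2:
  [-2, 0, 5, 2, 7]
  [-15, 1, 0, -16, -15]
  [-8, -15, -4, -13, -14]
  [3, -14, -3, -12, 2]
  [-4, 0, -16, -5, -12]
C^⊗3:
  [-3, -1, -8, -3, -4]
  [-16, -23, -12, -21, -22]
  [-11, -22, -23, -20, -19]
  [-10, -6, -22, -11, -18]
  [-23, -20, -9, -24, -23]
Key observation: the optimum is the walk 3->4->2->0, with weight (-6) + 3 + (-7) = -10.
Optimal value attained by: walk 3->4->2->0.
Answer: (C^⊗3)[3][0] = -10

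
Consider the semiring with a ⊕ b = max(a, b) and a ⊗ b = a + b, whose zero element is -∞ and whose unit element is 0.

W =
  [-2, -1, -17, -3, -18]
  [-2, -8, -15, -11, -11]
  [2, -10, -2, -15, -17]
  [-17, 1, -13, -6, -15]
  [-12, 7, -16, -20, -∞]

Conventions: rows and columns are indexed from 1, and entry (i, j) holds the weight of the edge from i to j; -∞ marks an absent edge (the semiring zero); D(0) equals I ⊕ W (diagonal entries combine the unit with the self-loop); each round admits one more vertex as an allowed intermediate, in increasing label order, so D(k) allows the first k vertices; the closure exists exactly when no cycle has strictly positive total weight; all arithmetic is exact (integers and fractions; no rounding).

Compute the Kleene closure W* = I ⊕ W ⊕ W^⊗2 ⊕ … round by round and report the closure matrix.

D(0):
  [0, -1, -17, -3, -18]
  [-2, 0, -15, -11, -11]
  [2, -10, 0, -15, -17]
  [-17, 1, -13, 0, -15]
  [-12, 7, -16, -20, 0]
D(1):
  [0, -1, -17, -3, -18]
  [-2, 0, -15, -5, -11]
  [2, 1, 0, -1, -16]
  [-17, 1, -13, 0, -15]
  [-12, 7, -16, -15, 0]
D(2):
  [0, -1, -16, -3, -12]
  [-2, 0, -15, -5, -11]
  [2, 1, 0, -1, -10]
  [-1, 1, -13, 0, -10]
  [5, 7, -8, 2, 0]
D(3):
  [0, -1, -16, -3, -12]
  [-2, 0, -15, -5, -11]
  [2, 1, 0, -1, -10]
  [-1, 1, -13, 0, -10]
  [5, 7, -8, 2, 0]
D(4):
  [0, -1, -16, -3, -12]
  [-2, 0, -15, -5, -11]
  [2, 1, 0, -1, -10]
  [-1, 1, -13, 0, -10]
  [5, 7, -8, 2, 0]
D(5):
  [0, -1, -16, -3, -12]
  [-2, 0, -15, -5, -11]
  [2, 1, 0, -1, -10]
  [-1, 1, -13, 0, -10]
  [5, 7, -8, 2, 0]
Answer: W* = [[0, -1, -16, -3, -12], [-2, 0, -15, -5, -11], [2, 1, 0, -1, -10], [-1, 1, -13, 0, -10], [5, 7, -8, 2, 0]]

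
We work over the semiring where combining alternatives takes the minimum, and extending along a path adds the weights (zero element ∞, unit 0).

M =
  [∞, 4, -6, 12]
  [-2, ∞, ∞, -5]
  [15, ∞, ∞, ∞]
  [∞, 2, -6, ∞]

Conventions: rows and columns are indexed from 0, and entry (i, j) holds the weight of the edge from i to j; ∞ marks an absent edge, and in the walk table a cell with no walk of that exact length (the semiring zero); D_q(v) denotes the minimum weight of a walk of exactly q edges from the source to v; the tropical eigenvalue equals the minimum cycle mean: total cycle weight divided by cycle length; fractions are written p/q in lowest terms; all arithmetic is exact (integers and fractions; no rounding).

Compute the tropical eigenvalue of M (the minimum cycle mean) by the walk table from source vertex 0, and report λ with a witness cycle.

q=0: [0, ∞, ∞, ∞]
q=1: [∞, 4, -6, 12]
q=2: [2, 14, 6, -1]
q=3: [12, 1, -7, 9]
q=4: [-1, 11, 3, -4]
Optimal cycle mean attained by: cycle 1->3->1, total (-5) + 2, length 2.
Answer: λ = -3/2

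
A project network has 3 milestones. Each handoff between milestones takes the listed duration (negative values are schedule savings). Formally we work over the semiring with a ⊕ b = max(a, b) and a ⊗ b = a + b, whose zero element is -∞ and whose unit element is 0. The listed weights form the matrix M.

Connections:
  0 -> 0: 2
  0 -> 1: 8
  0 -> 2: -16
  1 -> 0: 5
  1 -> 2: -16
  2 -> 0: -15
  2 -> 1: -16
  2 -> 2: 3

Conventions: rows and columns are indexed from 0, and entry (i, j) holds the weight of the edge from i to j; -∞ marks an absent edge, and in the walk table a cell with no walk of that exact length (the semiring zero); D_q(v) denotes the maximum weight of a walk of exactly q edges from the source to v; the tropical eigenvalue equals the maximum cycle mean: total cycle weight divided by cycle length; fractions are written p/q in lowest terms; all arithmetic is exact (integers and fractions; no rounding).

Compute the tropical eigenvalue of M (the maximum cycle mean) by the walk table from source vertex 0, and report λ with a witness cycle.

q=0: [0, -∞, -∞]
q=1: [2, 8, -16]
q=2: [13, 10, -8]
q=3: [15, 21, -3]
Optimal cycle mean attained by: cycle 0->1->0, total 8 + 5, length 2.
Answer: λ = 13/2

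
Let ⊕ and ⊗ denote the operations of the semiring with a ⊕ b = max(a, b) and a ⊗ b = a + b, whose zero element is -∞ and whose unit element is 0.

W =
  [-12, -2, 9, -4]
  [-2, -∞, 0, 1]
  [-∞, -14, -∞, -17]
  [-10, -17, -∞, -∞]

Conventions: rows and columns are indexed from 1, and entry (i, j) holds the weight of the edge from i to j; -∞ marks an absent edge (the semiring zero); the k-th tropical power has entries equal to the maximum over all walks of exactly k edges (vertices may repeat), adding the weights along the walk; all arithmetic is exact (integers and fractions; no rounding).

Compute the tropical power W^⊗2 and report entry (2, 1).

W^⊗2:
  [-4, -5, -2, -1]
  [-9, -4, 7, -6]
  [-16, -34, -14, -13]
  [-19, -12, -1, -14]
Key observation: the optimum is the walk 2->4->1, with weight 1 + (-10) = -9.
Optimal value attained by: walk 2->4->1.
Answer: (W^⊗2)[2][1] = -9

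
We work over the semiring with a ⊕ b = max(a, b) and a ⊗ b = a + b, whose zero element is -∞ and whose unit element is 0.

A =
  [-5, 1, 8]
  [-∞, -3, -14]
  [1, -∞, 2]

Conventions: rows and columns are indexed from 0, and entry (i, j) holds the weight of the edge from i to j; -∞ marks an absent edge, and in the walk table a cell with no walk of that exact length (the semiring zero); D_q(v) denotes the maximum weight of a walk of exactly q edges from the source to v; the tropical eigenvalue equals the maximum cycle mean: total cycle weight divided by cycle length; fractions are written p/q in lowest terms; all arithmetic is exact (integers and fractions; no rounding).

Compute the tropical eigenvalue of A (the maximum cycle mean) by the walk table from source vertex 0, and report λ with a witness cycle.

q=0: [0, -∞, -∞]
q=1: [-5, 1, 8]
q=2: [9, -2, 10]
q=3: [11, 10, 17]
Optimal cycle mean attained by: cycle 0->2->0, total 8 + 1, length 2.
Answer: λ = 9/2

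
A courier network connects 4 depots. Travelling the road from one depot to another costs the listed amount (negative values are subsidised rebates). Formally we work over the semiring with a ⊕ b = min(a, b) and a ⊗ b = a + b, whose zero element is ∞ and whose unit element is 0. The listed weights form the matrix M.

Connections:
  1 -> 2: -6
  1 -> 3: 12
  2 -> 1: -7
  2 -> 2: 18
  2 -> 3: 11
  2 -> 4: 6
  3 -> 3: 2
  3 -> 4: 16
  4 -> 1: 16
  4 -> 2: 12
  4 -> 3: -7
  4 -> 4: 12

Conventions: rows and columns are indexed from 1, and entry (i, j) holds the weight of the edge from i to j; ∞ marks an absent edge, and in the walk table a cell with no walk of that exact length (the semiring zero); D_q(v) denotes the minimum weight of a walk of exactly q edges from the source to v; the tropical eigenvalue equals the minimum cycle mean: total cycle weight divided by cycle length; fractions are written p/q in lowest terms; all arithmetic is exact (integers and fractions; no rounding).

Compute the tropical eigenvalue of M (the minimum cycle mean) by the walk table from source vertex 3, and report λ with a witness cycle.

q=0: [∞, ∞, 0, ∞]
q=1: [∞, ∞, 2, 16]
q=2: [32, 28, 4, 18]
q=3: [21, 26, 6, 20]
q=4: [19, 15, 8, 22]
Optimal cycle mean attained by: cycle 1->2->1, total (-6) + (-7), length 2.
Answer: λ = -13/2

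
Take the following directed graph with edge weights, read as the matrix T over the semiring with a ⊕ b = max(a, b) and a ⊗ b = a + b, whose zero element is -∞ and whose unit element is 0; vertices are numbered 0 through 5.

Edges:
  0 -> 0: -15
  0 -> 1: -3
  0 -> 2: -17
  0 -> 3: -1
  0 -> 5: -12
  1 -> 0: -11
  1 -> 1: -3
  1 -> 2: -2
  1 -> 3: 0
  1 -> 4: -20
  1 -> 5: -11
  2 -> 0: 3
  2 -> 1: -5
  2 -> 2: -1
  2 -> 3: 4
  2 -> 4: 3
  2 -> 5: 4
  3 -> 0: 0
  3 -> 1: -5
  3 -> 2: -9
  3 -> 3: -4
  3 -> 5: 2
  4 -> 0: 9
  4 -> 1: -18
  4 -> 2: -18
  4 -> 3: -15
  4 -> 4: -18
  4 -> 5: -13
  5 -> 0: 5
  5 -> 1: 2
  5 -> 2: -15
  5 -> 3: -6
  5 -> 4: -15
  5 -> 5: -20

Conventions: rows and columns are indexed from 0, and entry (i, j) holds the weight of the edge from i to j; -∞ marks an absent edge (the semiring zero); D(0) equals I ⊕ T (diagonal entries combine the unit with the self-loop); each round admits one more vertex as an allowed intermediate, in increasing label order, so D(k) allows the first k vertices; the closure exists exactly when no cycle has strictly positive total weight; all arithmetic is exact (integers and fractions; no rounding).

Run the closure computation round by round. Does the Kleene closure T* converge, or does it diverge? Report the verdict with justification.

D(0):
  [0, -3, -17, -1, -∞, -12]
  [-11, 0, -2, 0, -20, -11]
  [3, -5, 0, 4, 3, 4]
  [0, -5, -9, 0, -∞, 2]
  [9, -18, -18, -15, 0, -13]
  [5, 2, -15, -6, -15, 0]
D(1):
  [0, -3, -17, -1, -∞, -12]
  [-11, 0, -2, 0, -20, -11]
  [3, 0, 0, 4, 3, 4]
  [0, -3, -9, 0, -∞, 2]
  [9, 6, -8, 8, 0, -3]
  [5, 2, -12, 4, -15, 0]
D(2):
  [0, -3, -5, -1, -23, -12]
  [-11, 0, -2, 0, -20, -11]
  [3, 0, 0, 4, 3, 4]
  [0, -3, -5, 0, -23, 2]
  [9, 6, 4, 8, 0, -3]
  [5, 2, 0, 4, -15, 0]
Detection: at round 3, diagonal entry (4, 4) turns strictly positive.
Key observation: the cycle 4->0->1->2->4 has total weight 9 + (-3) + (-2) + 3, which is strictly positive.
Answer: DIVERGES — positive cycle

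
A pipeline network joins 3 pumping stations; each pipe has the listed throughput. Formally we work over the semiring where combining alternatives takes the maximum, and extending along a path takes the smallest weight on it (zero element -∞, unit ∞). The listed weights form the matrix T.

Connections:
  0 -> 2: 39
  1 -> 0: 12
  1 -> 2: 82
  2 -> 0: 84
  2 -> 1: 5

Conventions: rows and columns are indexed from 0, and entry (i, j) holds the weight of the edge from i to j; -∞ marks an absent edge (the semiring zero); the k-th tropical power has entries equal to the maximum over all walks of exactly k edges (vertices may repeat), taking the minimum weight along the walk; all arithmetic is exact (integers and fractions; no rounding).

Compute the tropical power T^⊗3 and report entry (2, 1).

T^⊗2:
  [39, 5, -∞]
  [82, 5, 12]
  [5, -∞, 39]
T^⊗3:
  [5, -∞, 39]
  [12, 5, 39]
  [39, 5, 5]
Key observation: the optimum is the walk 2->0->2->1, with weight 84 min 39 min 5 = 5.
Optimal value attained by: walk 2->0->2->1.
Answer: (T^⊗3)[2][1] = 5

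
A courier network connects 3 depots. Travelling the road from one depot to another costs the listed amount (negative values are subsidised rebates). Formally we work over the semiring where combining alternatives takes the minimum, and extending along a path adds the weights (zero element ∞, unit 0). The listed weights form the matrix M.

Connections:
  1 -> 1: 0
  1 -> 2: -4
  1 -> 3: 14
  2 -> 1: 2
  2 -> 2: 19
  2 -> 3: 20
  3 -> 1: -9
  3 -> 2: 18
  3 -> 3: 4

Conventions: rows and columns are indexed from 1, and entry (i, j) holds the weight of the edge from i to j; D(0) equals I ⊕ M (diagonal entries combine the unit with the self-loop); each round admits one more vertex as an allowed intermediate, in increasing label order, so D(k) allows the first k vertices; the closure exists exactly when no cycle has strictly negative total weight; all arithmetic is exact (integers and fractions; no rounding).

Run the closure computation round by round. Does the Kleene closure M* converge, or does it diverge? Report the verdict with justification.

D(0):
  [0, -4, 14]
  [2, 0, 20]
  [-9, 18, 0]
Detection: at round 1, diagonal entry (2, 2) turns strictly negative.
Key observation: the cycle 2->1->2 has total weight 2 + (-4), which is strictly negative.
Answer: DIVERGES — negative cycle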